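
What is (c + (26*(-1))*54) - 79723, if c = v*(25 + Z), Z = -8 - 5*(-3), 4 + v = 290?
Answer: -71975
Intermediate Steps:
v = 286 (v = -4 + 290 = 286)
Z = 7 (Z = -8 + 15 = 7)
c = 9152 (c = 286*(25 + 7) = 286*32 = 9152)
(c + (26*(-1))*54) - 79723 = (9152 + (26*(-1))*54) - 79723 = (9152 - 26*54) - 79723 = (9152 - 1404) - 79723 = 7748 - 79723 = -71975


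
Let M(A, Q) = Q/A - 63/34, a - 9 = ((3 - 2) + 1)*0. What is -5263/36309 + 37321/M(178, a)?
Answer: -35969522494/1737099 ≈ -20707.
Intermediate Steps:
a = 9 (a = 9 + ((3 - 2) + 1)*0 = 9 + (1 + 1)*0 = 9 + 2*0 = 9 + 0 = 9)
M(A, Q) = -63/34 + Q/A (M(A, Q) = Q/A - 63*1/34 = Q/A - 63/34 = -63/34 + Q/A)
-5263/36309 + 37321/M(178, a) = -5263/36309 + 37321/(-63/34 + 9/178) = -5263*1/36309 + 37321/(-63/34 + 9*(1/178)) = -277/1911 + 37321/(-63/34 + 9/178) = -277/1911 + 37321/(-2727/1513) = -277/1911 + 37321*(-1513/2727) = -277/1911 - 56466673/2727 = -35969522494/1737099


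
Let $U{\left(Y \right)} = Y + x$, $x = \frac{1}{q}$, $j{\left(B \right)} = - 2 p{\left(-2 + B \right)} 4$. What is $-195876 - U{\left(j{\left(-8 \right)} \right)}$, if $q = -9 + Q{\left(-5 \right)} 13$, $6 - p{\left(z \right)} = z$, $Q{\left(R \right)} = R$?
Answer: $- \frac{14485351}{74} \approx -1.9575 \cdot 10^{5}$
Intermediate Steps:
$p{\left(z \right)} = 6 - z$
$j{\left(B \right)} = -64 + 8 B$ ($j{\left(B \right)} = - 2 \left(6 - \left(-2 + B\right)\right) 4 = - 2 \left(8 - B\right) 4 = \left(-16 + 2 B\right) 4 = -64 + 8 B$)
$q = -74$ ($q = -9 - 65 = -74$)
$x = - \frac{1}{74}$ ($x = \frac{1}{-74} = - \frac{1}{74} \approx -0.013514$)
$U{\left(Y \right)} = - \frac{1}{74} + Y$ ($U{\left(Y \right)} = Y - \frac{1}{74} = - \frac{1}{74} + Y$)
$-195876 - U{\left(j{\left(-8 \right)} \right)} = -195876 - \left(- \frac{1}{74} + \left(-64 + 8 \left(-8\right)\right)\right) = -195876 - \left(- \frac{1}{74} - 128\right) = -195876 - - \frac{9473}{74} = -195876 + \frac{9473}{74} = - \frac{14485351}{74}$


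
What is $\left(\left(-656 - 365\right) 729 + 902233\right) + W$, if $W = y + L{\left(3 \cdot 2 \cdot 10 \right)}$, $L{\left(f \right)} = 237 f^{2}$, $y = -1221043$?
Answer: $-209919$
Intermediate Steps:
$W = -367843$ ($W = -1221043 + 237 \left(3 \cdot 2 \cdot 10\right)^{2} = -1221043 + 237 \left(6 \cdot 10\right)^{2} = -1221043 + 237 \cdot 60^{2} = -1221043 + 237 \cdot 3600 = -1221043 + 853200 = -367843$)
$\left(\left(-656 - 365\right) 729 + 902233\right) + W = \left(\left(-656 - 365\right) 729 + 902233\right) - 367843 = \left(\left(-1021\right) 729 + 902233\right) - 367843 = \left(-744309 + 902233\right) - 367843 = 157924 - 367843 = -209919$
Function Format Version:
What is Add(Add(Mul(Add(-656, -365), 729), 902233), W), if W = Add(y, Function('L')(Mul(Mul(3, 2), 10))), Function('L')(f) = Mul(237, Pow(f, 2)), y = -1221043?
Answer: -209919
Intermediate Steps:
W = -367843 (W = Add(-1221043, Mul(237, Pow(Mul(Mul(3, 2), 10), 2))) = Add(-1221043, Mul(237, Pow(Mul(6, 10), 2))) = Add(-1221043, Mul(237, Pow(60, 2))) = Add(-1221043, Mul(237, 3600)) = Add(-1221043, 853200) = -367843)
Add(Add(Mul(Add(-656, -365), 729), 902233), W) = Add(Add(Mul(Add(-656, -365), 729), 902233), -367843) = Add(Add(Mul(-1021, 729), 902233), -367843) = Add(Add(-744309, 902233), -367843) = Add(157924, -367843) = -209919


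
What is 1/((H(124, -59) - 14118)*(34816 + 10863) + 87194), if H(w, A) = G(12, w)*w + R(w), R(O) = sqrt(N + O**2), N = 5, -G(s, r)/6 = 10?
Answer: -984660688/969524576943451723 - 137037*sqrt(1709)/969524576943451723 ≈ -1.0215e-9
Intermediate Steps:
G(s, r) = -60 (G(s, r) = -6*10 = -60)
R(O) = sqrt(5 + O**2)
H(w, A) = sqrt(5 + w**2) - 60*w (H(w, A) = -60*w + sqrt(5 + w**2) = sqrt(5 + w**2) - 60*w)
1/((H(124, -59) - 14118)*(34816 + 10863) + 87194) = 1/(((sqrt(5 + 124**2) - 60*124) - 14118)*(34816 + 10863) + 87194) = 1/(((sqrt(5 + 15376) - 7440) - 14118)*45679 + 87194) = 1/(((sqrt(15381) - 7440) - 14118)*45679 + 87194) = 1/(((3*sqrt(1709) - 7440) - 14118)*45679 + 87194) = 1/(((-7440 + 3*sqrt(1709)) - 14118)*45679 + 87194) = 1/((-21558 + 3*sqrt(1709))*45679 + 87194) = 1/((-984747882 + 137037*sqrt(1709)) + 87194) = 1/(-984660688 + 137037*sqrt(1709))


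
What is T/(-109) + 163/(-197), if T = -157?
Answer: 13162/21473 ≈ 0.61296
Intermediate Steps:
T/(-109) + 163/(-197) = -157/(-109) + 163/(-197) = -157*(-1/109) + 163*(-1/197) = 157/109 - 163/197 = 13162/21473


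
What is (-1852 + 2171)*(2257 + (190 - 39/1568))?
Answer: 1223957383/1568 ≈ 7.8059e+5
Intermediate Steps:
(-1852 + 2171)*(2257 + (190 - 39/1568)) = 319*(2257 + (190 - 39*1/1568)) = 319*(2257 + (190 - 39/1568)) = 319*(2257 + 297881/1568) = 319*(3836857/1568) = 1223957383/1568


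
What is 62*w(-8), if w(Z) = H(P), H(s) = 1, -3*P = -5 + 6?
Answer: 62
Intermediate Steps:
P = -1/3 (P = -(-5 + 6)/3 = -1/3*1 = -1/3 ≈ -0.33333)
w(Z) = 1
62*w(-8) = 62*1 = 62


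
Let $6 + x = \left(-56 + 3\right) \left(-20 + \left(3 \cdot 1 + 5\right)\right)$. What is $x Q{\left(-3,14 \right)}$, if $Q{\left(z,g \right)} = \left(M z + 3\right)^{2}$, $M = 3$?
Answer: $22680$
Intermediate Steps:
$Q{\left(z,g \right)} = \left(3 + 3 z\right)^{2}$ ($Q{\left(z,g \right)} = \left(3 z + 3\right)^{2} = \left(3 + 3 z\right)^{2}$)
$x = 630$ ($x = -6 + \left(-56 + 3\right) \left(-20 + \left(3 \cdot 1 + 5\right)\right) = -6 - 53 \left(-20 + \left(3 + 5\right)\right) = -6 - 53 \left(-20 + 8\right) = -6 - -636 = -6 + 636 = 630$)
$x Q{\left(-3,14 \right)} = 630 \cdot 9 \left(1 - 3\right)^{2} = 630 \cdot 9 \left(-2\right)^{2} = 630 \cdot 9 \cdot 4 = 630 \cdot 36 = 22680$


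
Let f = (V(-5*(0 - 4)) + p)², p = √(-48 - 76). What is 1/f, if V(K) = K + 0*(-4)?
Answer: 1/(4*(10 + I*√31)²) ≈ 0.0010052 - 0.0016222*I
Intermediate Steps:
V(K) = K (V(K) = K + 0 = K)
p = 2*I*√31 (p = √(-124) = 2*I*√31 ≈ 11.136*I)
f = (20 + 2*I*√31)² (f = (-5*(0 - 4) + 2*I*√31)² = (-5*(-4) + 2*I*√31)² = (20 + 2*I*√31)² ≈ 276.0 + 445.42*I)
1/f = 1/(276 + 80*I*√31)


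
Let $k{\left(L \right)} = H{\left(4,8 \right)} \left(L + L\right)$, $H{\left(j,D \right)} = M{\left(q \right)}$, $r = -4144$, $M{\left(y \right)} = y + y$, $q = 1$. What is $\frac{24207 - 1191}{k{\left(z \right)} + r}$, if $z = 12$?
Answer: $- \frac{2877}{512} \approx -5.6191$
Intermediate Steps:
$M{\left(y \right)} = 2 y$
$H{\left(j,D \right)} = 2$ ($H{\left(j,D \right)} = 2 \cdot 1 = 2$)
$k{\left(L \right)} = 4 L$ ($k{\left(L \right)} = 2 \left(L + L\right) = 2 \cdot 2 L = 4 L$)
$\frac{24207 - 1191}{k{\left(z \right)} + r} = \frac{24207 - 1191}{4 \cdot 12 - 4144} = \frac{23016}{48 - 4144} = \frac{23016}{-4096} = 23016 \left(- \frac{1}{4096}\right) = - \frac{2877}{512}$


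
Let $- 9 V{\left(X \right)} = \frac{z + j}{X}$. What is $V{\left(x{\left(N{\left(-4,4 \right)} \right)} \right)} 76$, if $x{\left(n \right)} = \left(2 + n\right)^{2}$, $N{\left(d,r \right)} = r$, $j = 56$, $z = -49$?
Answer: $- \frac{133}{81} \approx -1.642$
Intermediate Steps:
$V{\left(X \right)} = - \frac{7}{9 X}$ ($V{\left(X \right)} = - \frac{\left(-49 + 56\right) \frac{1}{X}}{9} = - \frac{7 \frac{1}{X}}{9} = - \frac{7}{9 X}$)
$V{\left(x{\left(N{\left(-4,4 \right)} \right)} \right)} 76 = - \frac{7}{9 \left(2 + 4\right)^{2}} \cdot 76 = - \frac{7}{9 \cdot 6^{2}} \cdot 76 = - \frac{7}{9 \cdot 36} \cdot 76 = \left(- \frac{7}{9}\right) \frac{1}{36} \cdot 76 = \left(- \frac{7}{324}\right) 76 = - \frac{133}{81}$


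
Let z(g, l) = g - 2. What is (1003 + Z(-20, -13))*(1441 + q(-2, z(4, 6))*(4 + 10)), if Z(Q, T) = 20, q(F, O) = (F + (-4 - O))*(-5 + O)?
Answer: 1817871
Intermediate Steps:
z(g, l) = -2 + g
q(F, O) = (-5 + O)*(-4 + F - O) (q(F, O) = (-4 + F - O)*(-5 + O) = (-5 + O)*(-4 + F - O))
(1003 + Z(-20, -13))*(1441 + q(-2, z(4, 6))*(4 + 10)) = (1003 + 20)*(1441 + (20 + (-2 + 4) - (-2 + 4)² - 5*(-2) - 2*(-2 + 4))*(4 + 10)) = 1023*(1441 + (20 + 2 - 1*2² + 10 - 2*2)*14) = 1023*(1441 + (20 + 2 - 1*4 + 10 - 4)*14) = 1023*(1441 + (20 + 2 - 4 + 10 - 4)*14) = 1023*(1441 + 24*14) = 1023*(1441 + 336) = 1023*1777 = 1817871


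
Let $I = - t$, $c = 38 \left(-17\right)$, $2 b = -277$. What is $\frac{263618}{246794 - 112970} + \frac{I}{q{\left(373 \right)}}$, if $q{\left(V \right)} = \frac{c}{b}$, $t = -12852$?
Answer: $\frac{3505548307}{1271328} \approx 2757.4$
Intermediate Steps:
$b = - \frac{277}{2}$ ($b = \frac{1}{2} \left(-277\right) = - \frac{277}{2} \approx -138.5$)
$c = -646$
$q{\left(V \right)} = \frac{1292}{277}$ ($q{\left(V \right)} = - \frac{646}{- \frac{277}{2}} = \left(-646\right) \left(- \frac{2}{277}\right) = \frac{1292}{277}$)
$I = 12852$ ($I = \left(-1\right) \left(-12852\right) = 12852$)
$\frac{263618}{246794 - 112970} + \frac{I}{q{\left(373 \right)}} = \frac{263618}{246794 - 112970} + \frac{12852}{\frac{1292}{277}} = \frac{263618}{133824} + 12852 \cdot \frac{277}{1292} = 263618 \cdot \frac{1}{133824} + \frac{52353}{19} = \frac{131809}{66912} + \frac{52353}{19} = \frac{3505548307}{1271328}$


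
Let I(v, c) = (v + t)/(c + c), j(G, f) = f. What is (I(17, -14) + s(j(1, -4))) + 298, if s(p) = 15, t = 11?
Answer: 312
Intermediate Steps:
I(v, c) = (11 + v)/(2*c) (I(v, c) = (v + 11)/(c + c) = (11 + v)/((2*c)) = (11 + v)*(1/(2*c)) = (11 + v)/(2*c))
(I(17, -14) + s(j(1, -4))) + 298 = ((1/2)*(11 + 17)/(-14) + 15) + 298 = ((1/2)*(-1/14)*28 + 15) + 298 = (-1 + 15) + 298 = 14 + 298 = 312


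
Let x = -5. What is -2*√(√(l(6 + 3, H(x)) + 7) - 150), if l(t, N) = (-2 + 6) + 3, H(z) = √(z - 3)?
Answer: -2*I*√(150 - √14) ≈ -24.187*I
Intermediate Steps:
H(z) = √(-3 + z)
l(t, N) = 7 (l(t, N) = 4 + 3 = 7)
-2*√(√(l(6 + 3, H(x)) + 7) - 150) = -2*√(√(7 + 7) - 150) = -2*√(√14 - 150) = -2*√(-150 + √14)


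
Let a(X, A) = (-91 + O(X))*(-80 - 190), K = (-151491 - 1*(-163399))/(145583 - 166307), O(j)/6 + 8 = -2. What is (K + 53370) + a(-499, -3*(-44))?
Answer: 487736363/5181 ≈ 94139.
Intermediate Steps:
O(j) = -60 (O(j) = -48 + 6*(-2) = -48 - 12 = -60)
K = -2977/5181 (K = (-151491 + 163399)/(-20724) = 11908*(-1/20724) = -2977/5181 ≈ -0.57460)
a(X, A) = 40770 (a(X, A) = (-91 - 60)*(-80 - 190) = -151*(-270) = 40770)
(K + 53370) + a(-499, -3*(-44)) = (-2977/5181 + 53370) + 40770 = 276506993/5181 + 40770 = 487736363/5181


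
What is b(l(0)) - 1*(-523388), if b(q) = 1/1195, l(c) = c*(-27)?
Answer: 625448661/1195 ≈ 5.2339e+5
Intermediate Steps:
l(c) = -27*c
b(q) = 1/1195
b(l(0)) - 1*(-523388) = 1/1195 - 1*(-523388) = 1/1195 + 523388 = 625448661/1195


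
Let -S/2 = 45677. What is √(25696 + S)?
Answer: I*√65658 ≈ 256.24*I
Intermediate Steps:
S = -91354 (S = -2*45677 = -91354)
√(25696 + S) = √(25696 - 91354) = √(-65658) = I*√65658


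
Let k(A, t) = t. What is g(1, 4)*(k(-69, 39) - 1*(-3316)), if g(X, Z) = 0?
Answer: 0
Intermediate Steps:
g(1, 4)*(k(-69, 39) - 1*(-3316)) = 0*(39 - 1*(-3316)) = 0*(39 + 3316) = 0*3355 = 0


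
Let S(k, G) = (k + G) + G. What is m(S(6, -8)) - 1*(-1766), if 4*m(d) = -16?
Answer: 1762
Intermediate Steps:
S(k, G) = k + 2*G (S(k, G) = (G + k) + G = k + 2*G)
m(d) = -4 (m(d) = (¼)*(-16) = -4)
m(S(6, -8)) - 1*(-1766) = -4 - 1*(-1766) = -4 + 1766 = 1762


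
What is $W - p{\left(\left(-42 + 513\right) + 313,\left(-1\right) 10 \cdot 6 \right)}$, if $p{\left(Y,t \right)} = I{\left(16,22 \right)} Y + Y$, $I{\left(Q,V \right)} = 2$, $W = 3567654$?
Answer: $3565302$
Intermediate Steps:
$p{\left(Y,t \right)} = 3 Y$ ($p{\left(Y,t \right)} = 2 Y + Y = 3 Y$)
$W - p{\left(\left(-42 + 513\right) + 313,\left(-1\right) 10 \cdot 6 \right)} = 3567654 - 3 \left(\left(-42 + 513\right) + 313\right) = 3567654 - 3 \left(471 + 313\right) = 3567654 - 3 \cdot 784 = 3567654 - 2352 = 3565302$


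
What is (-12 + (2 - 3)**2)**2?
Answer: 121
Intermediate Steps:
(-12 + (2 - 3)**2)**2 = (-12 + (-1)**2)**2 = (-12 + 1)**2 = (-11)**2 = 121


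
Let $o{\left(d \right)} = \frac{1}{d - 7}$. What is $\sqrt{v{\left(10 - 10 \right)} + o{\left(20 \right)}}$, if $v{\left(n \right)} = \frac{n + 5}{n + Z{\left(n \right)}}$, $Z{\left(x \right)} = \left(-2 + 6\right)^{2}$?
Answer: $\frac{9 \sqrt{13}}{52} \approx 0.62404$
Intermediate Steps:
$Z{\left(x \right)} = 16$ ($Z{\left(x \right)} = 4^{2} = 16$)
$o{\left(d \right)} = \frac{1}{-7 + d}$
$v{\left(n \right)} = \frac{5 + n}{16 + n}$ ($v{\left(n \right)} = \frac{n + 5}{n + 16} = \frac{5 + n}{16 + n}$)
$\sqrt{v{\left(10 - 10 \right)} + o{\left(20 \right)}} = \sqrt{\frac{5 + \left(10 - 10\right)}{16 + \left(10 - 10\right)} + \frac{1}{-7 + 20}} = \sqrt{\frac{5 + 0}{16 + 0} + \frac{1}{13}} = \sqrt{\frac{1}{16} \cdot 5 + \frac{1}{13}} = \sqrt{\frac{5}{16} + \frac{1}{13}} = \sqrt{\frac{81}{208}} = \frac{9 \sqrt{13}}{52}$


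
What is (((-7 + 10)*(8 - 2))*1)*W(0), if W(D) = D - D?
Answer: 0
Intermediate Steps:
W(D) = 0
(((-7 + 10)*(8 - 2))*1)*W(0) = (((-7 + 10)*(8 - 2))*1)*0 = ((3*6)*1)*0 = (18*1)*0 = 18*0 = 0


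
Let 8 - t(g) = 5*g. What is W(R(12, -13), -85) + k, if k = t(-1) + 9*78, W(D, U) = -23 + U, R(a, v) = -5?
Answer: 607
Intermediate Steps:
t(g) = 8 - 5*g
k = 715 (k = (8 - 5*(-1)) + 9*78 = (8 + 5) + 702 = 13 + 702 = 715)
W(R(12, -13), -85) + k = (-23 - 85) + 715 = -108 + 715 = 607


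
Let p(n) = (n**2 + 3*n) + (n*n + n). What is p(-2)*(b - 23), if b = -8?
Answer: 0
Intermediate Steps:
p(n) = 2*n**2 + 4*n (p(n) = (n**2 + 3*n) + (n**2 + n) = (n**2 + 3*n) + (n + n**2) = 2*n**2 + 4*n)
p(-2)*(b - 23) = (2*(-2)*(2 - 2))*(-8 - 23) = (2*(-2)*0)*(-31) = 0*(-31) = 0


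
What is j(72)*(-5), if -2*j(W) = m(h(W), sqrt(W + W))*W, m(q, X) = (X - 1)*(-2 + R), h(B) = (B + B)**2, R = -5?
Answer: -13860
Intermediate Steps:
h(B) = 4*B**2 (h(B) = (2*B)**2 = 4*B**2)
m(q, X) = 7 - 7*X (m(q, X) = (X - 1)*(-2 - 5) = (-1 + X)*(-7) = 7 - 7*X)
j(W) = -W*(7 - 7*sqrt(2)*sqrt(W))/2 (j(W) = -(7 - 7*sqrt(W + W))*W/2 = -(7 - 7*sqrt(2)*sqrt(W))*W/2 = -W*(7 - 7*sqrt(2)*sqrt(W))/2)
j(72)*(-5) = ((7/2)*72*(-1 + sqrt(2)*sqrt(72)))*(-5) = ((7/2)*72*(-1 + sqrt(2)*(6*sqrt(2))))*(-5) = ((7/2)*72*(-1 + 12))*(-5) = ((7/2)*72*11)*(-5) = 2772*(-5) = -13860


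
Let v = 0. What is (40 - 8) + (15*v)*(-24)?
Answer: 32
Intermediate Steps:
(40 - 8) + (15*v)*(-24) = (40 - 8) + (15*0)*(-24) = 32 + 0*(-24) = 32 + 0 = 32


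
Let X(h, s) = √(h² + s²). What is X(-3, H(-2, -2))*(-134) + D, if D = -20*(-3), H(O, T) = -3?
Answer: 60 - 402*√2 ≈ -508.51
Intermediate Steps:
D = 60 (D = -1*(-60) = 60)
X(-3, H(-2, -2))*(-134) + D = √((-3)² + (-3)²)*(-134) + 60 = √(9 + 9)*(-134) + 60 = √18*(-134) + 60 = (3*√2)*(-134) + 60 = -402*√2 + 60 = 60 - 402*√2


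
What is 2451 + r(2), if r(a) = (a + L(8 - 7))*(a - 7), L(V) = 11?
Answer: 2386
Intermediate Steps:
r(a) = (-7 + a)*(11 + a) (r(a) = (a + 11)*(a - 7) = (11 + a)*(-7 + a) = (-7 + a)*(11 + a))
2451 + r(2) = 2451 + (-77 + 2² + 4*2) = 2451 + (-77 + 4 + 8) = 2451 - 65 = 2386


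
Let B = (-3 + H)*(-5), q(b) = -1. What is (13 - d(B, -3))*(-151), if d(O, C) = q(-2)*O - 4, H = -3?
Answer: -7097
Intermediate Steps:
B = 30 (B = (-3 - 3)*(-5) = -6*(-5) = 30)
d(O, C) = -4 - O (d(O, C) = -O - 4 = -4 - O)
(13 - d(B, -3))*(-151) = (13 - (-4 - 1*30))*(-151) = (13 - (-4 - 30))*(-151) = (13 - 1*(-34))*(-151) = (13 + 34)*(-151) = 47*(-151) = -7097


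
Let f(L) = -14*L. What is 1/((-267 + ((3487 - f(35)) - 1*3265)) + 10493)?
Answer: 1/10938 ≈ 9.1424e-5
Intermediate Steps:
1/((-267 + ((3487 - f(35)) - 1*3265)) + 10493) = 1/((-267 + ((3487 - (-14)*35) - 1*3265)) + 10493) = 1/((-267 + ((3487 - 1*(-490)) - 3265)) + 10493) = 1/((-267 + ((3487 + 490) - 3265)) + 10493) = 1/((-267 + (3977 - 3265)) + 10493) = 1/((-267 + 712) + 10493) = 1/(445 + 10493) = 1/10938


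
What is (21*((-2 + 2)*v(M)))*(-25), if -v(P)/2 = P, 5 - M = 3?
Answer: 0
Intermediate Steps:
M = 2 (M = 5 - 1*3 = 5 - 3 = 2)
v(P) = -2*P
(21*((-2 + 2)*v(M)))*(-25) = (21*((-2 + 2)*(-2*2)))*(-25) = (21*(0*(-4)))*(-25) = (21*0)*(-25) = 0*(-25) = 0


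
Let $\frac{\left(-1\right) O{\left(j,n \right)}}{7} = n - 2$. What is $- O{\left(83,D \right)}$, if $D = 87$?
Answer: $595$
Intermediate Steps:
$O{\left(j,n \right)} = 14 - 7 n$ ($O{\left(j,n \right)} = - 7 \left(n - 2\right) = - 7 \left(-2 + n\right) = 14 - 7 n$)
$- O{\left(83,D \right)} = - (14 - 609) = \left(-1\right) \left(-595\right) = 595$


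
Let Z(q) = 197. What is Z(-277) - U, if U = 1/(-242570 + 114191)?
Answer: 25290664/128379 ≈ 197.00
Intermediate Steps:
U = -1/128379 (U = 1/(-128379) = -1/128379 ≈ -7.7894e-6)
Z(-277) - U = 197 - 1*(-1/128379) = 197 + 1/128379 = 25290664/128379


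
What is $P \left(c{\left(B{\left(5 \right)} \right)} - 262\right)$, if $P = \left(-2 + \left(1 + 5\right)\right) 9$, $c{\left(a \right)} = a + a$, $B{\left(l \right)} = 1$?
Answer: $-9360$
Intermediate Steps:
$c{\left(a \right)} = 2 a$
$P = 36$ ($P = \left(-2 + 6\right) 9 = 4 \cdot 9 = 36$)
$P \left(c{\left(B{\left(5 \right)} \right)} - 262\right) = 36 \left(2 \cdot 1 - 262\right) = 36 \left(2 - 262\right) = 36 \left(-260\right) = -9360$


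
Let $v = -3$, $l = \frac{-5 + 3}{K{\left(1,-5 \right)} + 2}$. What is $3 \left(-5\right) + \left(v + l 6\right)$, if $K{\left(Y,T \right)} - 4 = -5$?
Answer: $-30$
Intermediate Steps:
$K{\left(Y,T \right)} = -1$ ($K{\left(Y,T \right)} = 4 - 5 = -1$)
$l = -2$ ($l = \frac{-5 + 3}{-1 + 2} = - \frac{2}{1} = \left(-2\right) 1 = -2$)
$3 \left(-5\right) + \left(v + l 6\right) = 3 \left(-5\right) - 15 = -15 - 15 = -30$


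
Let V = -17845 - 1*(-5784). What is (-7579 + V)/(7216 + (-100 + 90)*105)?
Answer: -9820/3083 ≈ -3.1852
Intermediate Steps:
V = -12061 (V = -17845 + 5784 = -12061)
(-7579 + V)/(7216 + (-100 + 90)*105) = (-7579 - 12061)/(7216 + (-100 + 90)*105) = -19640/(7216 - 10*105) = -19640/(7216 - 1050) = -19640/6166 = -19640*1/6166 = -9820/3083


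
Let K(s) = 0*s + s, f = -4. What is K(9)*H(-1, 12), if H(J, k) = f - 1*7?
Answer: -99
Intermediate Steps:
K(s) = s (K(s) = 0 + s = s)
H(J, k) = -11 (H(J, k) = -4 - 1*7 = -4 - 7 = -11)
K(9)*H(-1, 12) = 9*(-11) = -99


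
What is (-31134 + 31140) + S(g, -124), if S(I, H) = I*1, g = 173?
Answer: 179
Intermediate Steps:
S(I, H) = I
(-31134 + 31140) + S(g, -124) = (-31134 + 31140) + 173 = 6 + 173 = 179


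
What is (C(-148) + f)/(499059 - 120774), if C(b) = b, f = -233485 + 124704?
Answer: -108929/378285 ≈ -0.28795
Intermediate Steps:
f = -108781
(C(-148) + f)/(499059 - 120774) = (-148 - 108781)/(499059 - 120774) = -108929/378285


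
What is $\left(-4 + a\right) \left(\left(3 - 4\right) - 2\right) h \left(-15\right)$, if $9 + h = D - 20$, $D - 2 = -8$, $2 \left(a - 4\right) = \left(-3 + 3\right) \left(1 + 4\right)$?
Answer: $0$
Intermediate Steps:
$a = 4$ ($a = 4 + \frac{\left(-3 + 3\right) \left(1 + 4\right)}{2} = 4 + \frac{0 \cdot 5}{2} = 4 + \frac{1}{2} \cdot 0 = 4 + 0 = 4$)
$D = -6$ ($D = 2 - 8 = -6$)
$h = -35$ ($h = -9 - 26 = -35$)
$\left(-4 + a\right) \left(\left(3 - 4\right) - 2\right) h \left(-15\right) = \left(-4 + 4\right) \left(\left(3 - 4\right) - 2\right) \left(-35\right) \left(-15\right) = 0 \left(-1 - 2\right) \left(-35\right) \left(-15\right) = 0 \left(-3\right) \left(-35\right) \left(-15\right) = 0 \left(-35\right) \left(-15\right) = 0 \left(-15\right) = 0$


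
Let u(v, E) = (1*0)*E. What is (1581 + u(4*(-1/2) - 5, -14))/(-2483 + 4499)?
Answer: 527/672 ≈ 0.78423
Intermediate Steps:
u(v, E) = 0 (u(v, E) = 0*E = 0)
(1581 + u(4*(-1/2) - 5, -14))/(-2483 + 4499) = (1581 + 0)/(-2483 + 4499) = 1581/2016 = 1581*(1/2016) = 527/672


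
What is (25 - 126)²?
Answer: 10201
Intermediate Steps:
(25 - 126)² = (-101)² = 10201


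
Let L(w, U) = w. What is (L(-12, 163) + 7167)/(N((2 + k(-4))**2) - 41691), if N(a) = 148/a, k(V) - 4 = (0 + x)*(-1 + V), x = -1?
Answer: -865755/5044463 ≈ -0.17162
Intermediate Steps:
k(V) = 5 - V (k(V) = 4 + (0 - 1)*(-1 + V) = 4 - (-1 + V) = 4 + (1 - V) = 5 - V)
(L(-12, 163) + 7167)/(N((2 + k(-4))**2) - 41691) = (-12 + 7167)/(148/((2 + (5 - 1*(-4)))**2) - 41691) = 7155/(148/((2 + (5 + 4))**2) - 41691) = 7155/(148/((2 + 9)**2) - 41691) = 7155/(148/(11**2) - 41691) = 7155/(148/121 - 41691) = 7155/(-5044463/121) = 7155*(-121/5044463) = -865755/5044463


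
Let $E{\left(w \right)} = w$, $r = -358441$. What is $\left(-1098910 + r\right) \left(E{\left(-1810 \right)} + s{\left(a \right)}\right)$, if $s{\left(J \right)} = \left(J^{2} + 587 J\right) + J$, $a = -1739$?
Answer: $-2914379925429$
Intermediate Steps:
$s{\left(J \right)} = J^{2} + 588 J$
$\left(-1098910 + r\right) \left(E{\left(-1810 \right)} + s{\left(a \right)}\right) = \left(-1098910 - 358441\right) \left(-1810 - 1739 \left(588 - 1739\right)\right) = - 1457351 \left(-1810 - -2001589\right) = - 1457351 \left(-1810 + 2001589\right) = \left(-1457351\right) 1999779 = -2914379925429$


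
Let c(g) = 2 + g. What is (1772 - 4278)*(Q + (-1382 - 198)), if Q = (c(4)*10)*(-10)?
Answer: 5463080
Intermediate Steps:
Q = -600 (Q = ((2 + 4)*10)*(-10) = (6*10)*(-10) = 60*(-10) = -600)
(1772 - 4278)*(Q + (-1382 - 198)) = (1772 - 4278)*(-600 + (-1382 - 198)) = -2506*(-600 - 1580) = -2506*(-2180) = 5463080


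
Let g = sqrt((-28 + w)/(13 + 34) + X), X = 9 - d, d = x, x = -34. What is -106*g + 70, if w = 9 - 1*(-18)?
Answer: 70 - 212*sqrt(23735)/47 ≈ -624.92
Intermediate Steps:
w = 27 (w = 9 + 18 = 27)
d = -34
X = 43 (X = 9 - 1*(-34) = 9 + 34 = 43)
g = 2*sqrt(23735)/47 (g = sqrt((-28 + 27)/(13 + 34) + 43) = sqrt(-1/47 + 43) = sqrt(2020/47) = 2*sqrt(23735)/47 ≈ 6.5558)
-106*g + 70 = -212*sqrt(23735)/47 + 70 = 70 - 212*sqrt(23735)/47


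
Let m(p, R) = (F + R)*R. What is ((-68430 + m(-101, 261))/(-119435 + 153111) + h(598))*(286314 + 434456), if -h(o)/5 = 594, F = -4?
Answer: -36045373623105/16838 ≈ -2.1407e+9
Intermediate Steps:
m(p, R) = R*(-4 + R) (m(p, R) = (-4 + R)*R = R*(-4 + R))
h(o) = -2970 (h(o) = -5*594 = -2970)
((-68430 + m(-101, 261))/(-119435 + 153111) + h(598))*(286314 + 434456) = ((-68430 + 261*(-4 + 261))/(-119435 + 153111) - 2970)*(286314 + 434456) = ((-68430 + 261*257)/33676 - 2970)*720770 = ((-68430 + 67077)*(1/33676) - 2970)*720770 = (-1353*1/33676 - 2970)*720770 = (-1353/33676 - 2970)*720770 = -100019073/33676*720770 = -36045373623105/16838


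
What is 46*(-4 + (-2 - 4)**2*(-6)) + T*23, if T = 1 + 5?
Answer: -9982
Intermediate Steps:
T = 6
46*(-4 + (-2 - 4)**2*(-6)) + T*23 = 46*(-4 + (-2 - 4)**2*(-6)) + 6*23 = 46*(-4 + (-6)**2*(-6)) + 138 = 46*(-4 + 36*(-6)) + 138 = 46*(-4 - 216) + 138 = 46*(-220) + 138 = -10120 + 138 = -9982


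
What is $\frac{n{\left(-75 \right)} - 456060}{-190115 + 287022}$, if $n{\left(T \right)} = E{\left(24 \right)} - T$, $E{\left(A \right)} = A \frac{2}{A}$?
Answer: $- \frac{455983}{96907} \approx -4.7054$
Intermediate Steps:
$E{\left(A \right)} = 2$
$n{\left(T \right)} = 2 - T$
$\frac{n{\left(-75 \right)} - 456060}{-190115 + 287022} = \frac{\left(2 - -75\right) - 456060}{-190115 + 287022} = \frac{\left(2 + 75\right) - 456060}{96907} = \left(77 - 456060\right) \frac{1}{96907} = \left(-455983\right) \frac{1}{96907} = - \frac{455983}{96907}$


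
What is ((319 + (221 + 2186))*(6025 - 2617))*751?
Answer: 6976946208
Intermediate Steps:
((319 + (221 + 2186))*(6025 - 2617))*751 = ((319 + 2407)*3408)*751 = (2726*3408)*751 = 9290208*751 = 6976946208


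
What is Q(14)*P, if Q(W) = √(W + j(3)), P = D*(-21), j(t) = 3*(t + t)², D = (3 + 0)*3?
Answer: -189*√122 ≈ -2087.6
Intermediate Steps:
D = 9 (D = 3*3 = 9)
j(t) = 12*t² (j(t) = 3*(2*t)² = 3*(4*t²) = 12*t²)
P = -189 (P = 9*(-21) = -189)
Q(W) = √(108 + W) (Q(W) = √(W + 12*3²) = √(W + 12*9) = √(W + 108) = √(108 + W))
Q(14)*P = √(108 + 14)*(-189) = √122*(-189) = -189*√122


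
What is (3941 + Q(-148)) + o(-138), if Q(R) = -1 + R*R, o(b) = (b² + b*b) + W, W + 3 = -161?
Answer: 63768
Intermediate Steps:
W = -164 (W = -3 - 161 = -164)
o(b) = -164 + 2*b² (o(b) = (b² + b*b) - 164 = (b² + b²) - 164 = 2*b² - 164 = -164 + 2*b²)
Q(R) = -1 + R²
(3941 + Q(-148)) + o(-138) = (3941 + (-1 + (-148)²)) + (-164 + 2*(-138)²) = (3941 + (-1 + 21904)) + (-164 + 2*19044) = (3941 + 21903) + (-164 + 38088) = 25844 + 37924 = 63768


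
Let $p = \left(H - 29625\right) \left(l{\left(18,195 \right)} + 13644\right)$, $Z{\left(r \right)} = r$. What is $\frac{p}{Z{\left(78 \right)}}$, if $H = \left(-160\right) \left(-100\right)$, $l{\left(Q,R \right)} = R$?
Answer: $- \frac{62852125}{26} \approx -2.4174 \cdot 10^{6}$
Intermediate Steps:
$H = 16000$
$p = -188556375$ ($p = \left(16000 - 29625\right) \left(195 + 13644\right) = \left(-13625\right) 13839 = -188556375$)
$\frac{p}{Z{\left(78 \right)}} = - \frac{188556375}{78} = \left(-188556375\right) \frac{1}{78} = - \frac{62852125}{26}$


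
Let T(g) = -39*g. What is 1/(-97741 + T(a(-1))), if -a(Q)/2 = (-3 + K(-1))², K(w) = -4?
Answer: -1/93919 ≈ -1.0647e-5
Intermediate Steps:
a(Q) = -98 (a(Q) = -2*(-3 - 4)² = -2*(-7)² = -2*49 = -98)
1/(-97741 + T(a(-1))) = 1/(-97741 - 39*(-98)) = 1/(-97741 + 3822) = 1/(-93919) = -1/93919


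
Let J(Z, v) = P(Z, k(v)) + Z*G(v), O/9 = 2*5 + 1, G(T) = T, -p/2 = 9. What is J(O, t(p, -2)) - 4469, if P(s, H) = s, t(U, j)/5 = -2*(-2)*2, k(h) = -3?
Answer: -410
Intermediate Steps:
p = -18 (p = -2*9 = -18)
t(U, j) = 40 (t(U, j) = 5*(-2*(-2)*2) = 5*(4*2) = 5*8 = 40)
O = 99 (O = 9*(2*5 + 1) = 9*(10 + 1) = 9*11 = 99)
J(Z, v) = Z + Z*v
J(O, t(p, -2)) - 4469 = 99*(1 + 40) - 4469 = 99*41 - 4469 = 4059 - 4469 = -410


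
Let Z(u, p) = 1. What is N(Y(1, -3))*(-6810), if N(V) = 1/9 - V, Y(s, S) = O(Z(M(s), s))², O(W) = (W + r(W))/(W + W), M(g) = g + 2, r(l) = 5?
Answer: 181600/3 ≈ 60533.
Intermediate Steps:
M(g) = 2 + g
O(W) = (5 + W)/(2*W) (O(W) = (W + 5)/(W + W) = (5 + W)/((2*W)) = (5 + W)*(1/(2*W)) = (5 + W)/(2*W))
Y(s, S) = 9 (Y(s, S) = ((½)*(5 + 1)/1)² = ((½)*1*6)² = 3² = 9)
N(V) = ⅑ - V
N(Y(1, -3))*(-6810) = (⅑ - 1*9)*(-6810) = (⅑ - 9)*(-6810) = -80/9*(-6810) = 181600/3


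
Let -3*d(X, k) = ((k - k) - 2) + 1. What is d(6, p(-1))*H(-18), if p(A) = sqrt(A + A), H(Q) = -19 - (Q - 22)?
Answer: 7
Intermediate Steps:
H(Q) = 3 - Q (H(Q) = -19 - (-22 + Q) = -19 + (22 - Q) = 3 - Q)
p(A) = sqrt(2)*sqrt(A) (p(A) = sqrt(2*A) = sqrt(2)*sqrt(A))
d(X, k) = 1/3 (d(X, k) = -(((k - k) - 2) + 1)/3 = -((0 - 2) + 1)/3 = -(-2 + 1)/3 = -1/3*(-1) = 1/3)
d(6, p(-1))*H(-18) = (3 - 1*(-18))/3 = (3 + 18)/3 = (1/3)*21 = 7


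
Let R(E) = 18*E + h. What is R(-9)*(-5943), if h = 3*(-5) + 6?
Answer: 1016253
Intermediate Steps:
h = -9 (h = -15 + 6 = -9)
R(E) = -9 + 18*E (R(E) = 18*E - 9 = -9 + 18*E)
R(-9)*(-5943) = (-9 + 18*(-9))*(-5943) = (-9 - 162)*(-5943) = -171*(-5943) = 1016253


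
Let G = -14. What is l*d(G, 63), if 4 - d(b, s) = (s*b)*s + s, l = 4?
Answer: 222028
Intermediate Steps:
d(b, s) = 4 - s - b*s² (d(b, s) = 4 - ((s*b)*s + s) = 4 - ((b*s)*s + s) = 4 - (b*s² + s) = 4 - (s + b*s²) = 4 + (-s - b*s²) = 4 - s - b*s²)
l*d(G, 63) = 4*(4 - 1*63 - 1*(-14)*63²) = 4*(4 - 63 - 1*(-14)*3969) = 4*(4 - 63 + 55566) = 4*55507 = 222028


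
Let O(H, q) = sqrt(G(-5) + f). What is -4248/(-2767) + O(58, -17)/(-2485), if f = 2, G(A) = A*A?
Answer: 4248/2767 - 3*sqrt(3)/2485 ≈ 1.5331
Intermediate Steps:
G(A) = A**2
O(H, q) = 3*sqrt(3) (O(H, q) = sqrt((-5)**2 + 2) = sqrt(25 + 2) = sqrt(27) = 3*sqrt(3))
-4248/(-2767) + O(58, -17)/(-2485) = -4248/(-2767) + (3*sqrt(3))/(-2485) = -4248*(-1/2767) + (3*sqrt(3))*(-1/2485) = 4248/2767 - 3*sqrt(3)/2485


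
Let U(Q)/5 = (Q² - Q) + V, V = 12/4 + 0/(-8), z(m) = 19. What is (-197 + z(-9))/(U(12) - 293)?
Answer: -89/191 ≈ -0.46597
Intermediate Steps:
V = 3 (V = 12*(¼) + 0*(-⅛) = 3 + 0 = 3)
U(Q) = 15 - 5*Q + 5*Q² (U(Q) = 5*((Q² - Q) + 3) = 5*(3 + Q² - Q) = 15 - 5*Q + 5*Q²)
(-197 + z(-9))/(U(12) - 293) = (-197 + 19)/((15 - 5*12 + 5*12²) - 293) = -178/((15 - 60 + 5*144) - 293) = -178/((15 - 60 + 720) - 293) = -178/(675 - 293) = -178/382 = -178*1/382 = -89/191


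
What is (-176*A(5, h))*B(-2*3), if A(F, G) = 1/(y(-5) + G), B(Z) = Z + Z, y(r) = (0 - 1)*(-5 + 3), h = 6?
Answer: 264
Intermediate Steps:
y(r) = 2 (y(r) = -1*(-2) = 2)
B(Z) = 2*Z
A(F, G) = 1/(2 + G)
(-176*A(5, h))*B(-2*3) = (-176/(2 + 6))*(2*(-2*3)) = (-176/8)*(2*(-6)) = -176*⅛*(-12) = -22*(-12) = 264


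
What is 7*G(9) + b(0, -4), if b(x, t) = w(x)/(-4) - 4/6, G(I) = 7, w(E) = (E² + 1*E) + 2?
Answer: 287/6 ≈ 47.833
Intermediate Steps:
w(E) = 2 + E + E² (w(E) = (E² + E) + 2 = (E + E²) + 2 = 2 + E + E²)
b(x, t) = -7/6 - x/4 - x²/4 (b(x, t) = (2 + x + x²)/(-4) - 4/6 = (2 + x + x²)*(-¼) - 4*⅙ = (-½ - x/4 - x²/4) - ⅔ = -7/6 - x/4 - x²/4)
7*G(9) + b(0, -4) = 7*7 + (-7/6 - ¼*0 - ¼*0²) = 49 + (-7/6 + 0 - ¼*0) = 49 + (-7/6 + 0 + 0) = 49 - 7/6 = 287/6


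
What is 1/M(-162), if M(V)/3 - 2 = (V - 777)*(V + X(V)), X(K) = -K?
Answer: 1/6 ≈ 0.16667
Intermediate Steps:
M(V) = 6 (M(V) = 6 + 3*((V - 777)*(V - V)) = 6 + 3*((-777 + V)*0) = 6 + 3*0 = 6 + 0 = 6)
1/M(-162) = 1/6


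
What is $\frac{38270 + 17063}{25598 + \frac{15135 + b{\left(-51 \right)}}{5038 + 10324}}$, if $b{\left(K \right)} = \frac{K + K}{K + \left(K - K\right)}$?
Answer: $\frac{850025546}{393251613} \approx 2.1615$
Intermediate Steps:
$b{\left(K \right)} = 2$ ($b{\left(K \right)} = \frac{2 K}{K + 0} = \frac{2 K}{K} = 2$)
$\frac{38270 + 17063}{25598 + \frac{15135 + b{\left(-51 \right)}}{5038 + 10324}} = \frac{38270 + 17063}{25598 + \frac{15135 + 2}{5038 + 10324}} = \frac{55333}{25598 + \frac{15137}{15362}} = \frac{55333}{\frac{393251613}{15362}} = 55333 \cdot \frac{15362}{393251613} = \frac{850025546}{393251613}$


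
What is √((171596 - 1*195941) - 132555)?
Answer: 10*I*√1569 ≈ 396.11*I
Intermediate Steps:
√((171596 - 1*195941) - 132555) = √((171596 - 195941) - 132555) = √(-24345 - 132555) = √(-156900) = 10*I*√1569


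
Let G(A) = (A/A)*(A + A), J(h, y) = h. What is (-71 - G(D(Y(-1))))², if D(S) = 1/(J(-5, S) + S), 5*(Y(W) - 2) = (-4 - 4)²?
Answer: 12173121/2401 ≈ 5070.0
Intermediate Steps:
Y(W) = 74/5 (Y(W) = 2 + (-4 - 4)²/5 = 2 + (⅕)*(-8)² = 2 + (⅕)*64 = 2 + 64/5 = 74/5)
D(S) = 1/(-5 + S)
G(A) = 2*A (G(A) = 1*(2*A) = 2*A)
(-71 - G(D(Y(-1))))² = (-71 - 2/(-5 + 74/5))² = (-71 - 2/49/5)² = (-71 - 2*5/49)² = (-71 - 1*10/49)² = (-71 - 10/49)² = (-3489/49)² = 12173121/2401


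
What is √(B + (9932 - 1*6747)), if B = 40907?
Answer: 2*√11023 ≈ 209.98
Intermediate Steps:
√(B + (9932 - 1*6747)) = √(40907 + (9932 - 1*6747)) = √(40907 + (9932 - 6747)) = √(40907 + 3185) = √44092 = 2*√11023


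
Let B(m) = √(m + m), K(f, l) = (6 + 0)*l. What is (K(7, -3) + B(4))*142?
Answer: -2556 + 284*√2 ≈ -2154.4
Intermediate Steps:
K(f, l) = 6*l
B(m) = √2*√m (B(m) = √(2*m) = √2*√m)
(K(7, -3) + B(4))*142 = (6*(-3) + √2*√4)*142 = (-18 + √2*2)*142 = (-18 + 2*√2)*142 = -2556 + 284*√2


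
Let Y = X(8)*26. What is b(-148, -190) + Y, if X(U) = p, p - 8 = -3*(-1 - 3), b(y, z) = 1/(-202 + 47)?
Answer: 80599/155 ≈ 519.99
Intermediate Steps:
b(y, z) = -1/155 (b(y, z) = 1/(-155) = -1/155)
p = 20 (p = 8 - 3*(-1 - 3) = 8 - 3*(-4) = 8 + 12 = 20)
X(U) = 20
Y = 520 (Y = 20*26 = 520)
b(-148, -190) + Y = -1/155 + 520 = 80599/155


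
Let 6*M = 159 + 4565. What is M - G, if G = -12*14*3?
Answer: 3874/3 ≈ 1291.3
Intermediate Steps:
M = 2362/3 (M = (159 + 4565)/6 = (⅙)*4724 = 2362/3 ≈ 787.33)
G = -504 (G = -168*3 = -504)
M - G = 2362/3 - 1*(-504) = 2362/3 + 504 = 3874/3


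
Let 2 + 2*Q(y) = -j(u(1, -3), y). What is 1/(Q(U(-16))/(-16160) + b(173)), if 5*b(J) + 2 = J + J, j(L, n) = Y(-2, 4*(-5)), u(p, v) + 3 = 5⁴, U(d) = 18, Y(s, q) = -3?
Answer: 6464/444723 ≈ 0.014535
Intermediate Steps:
u(p, v) = 622 (u(p, v) = -3 + 5⁴ = -3 + 625 = 622)
j(L, n) = -3
b(J) = -⅖ + 2*J/5 (b(J) = -⅖ + (J + J)/5 = -⅖ + (2*J)/5 = -⅖ + 2*J/5)
Q(y) = ½ (Q(y) = -1 + (-1*(-3))/2 = -1 + (½)*3 = -1 + 3/2 = ½)
1/(Q(U(-16))/(-16160) + b(173)) = 1/((½)/(-16160) + (-⅖ + (⅖)*173)) = 1/((½)*(-1/16160) + (-⅖ + 346/5)) = 1/(-1/32320 + 344/5) = 1/(444723/6464) = 6464/444723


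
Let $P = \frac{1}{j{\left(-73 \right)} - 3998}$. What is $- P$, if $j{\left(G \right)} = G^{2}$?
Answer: $- \frac{1}{1331} \approx -0.00075131$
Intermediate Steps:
$P = \frac{1}{1331}$ ($P = \frac{1}{\left(-73\right)^{2} - 3998} = \frac{1}{5329 - 3998} = \frac{1}{1331} \approx 0.00075131$)
$- P = \left(-1\right) \frac{1}{1331} = - \frac{1}{1331}$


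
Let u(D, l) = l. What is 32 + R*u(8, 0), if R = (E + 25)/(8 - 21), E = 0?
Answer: 32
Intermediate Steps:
R = -25/13 (R = (0 + 25)/(8 - 21) = 25/(-13) = 25*(-1/13) = -25/13 ≈ -1.9231)
32 + R*u(8, 0) = 32 - 25/13*0 = 32 + 0 = 32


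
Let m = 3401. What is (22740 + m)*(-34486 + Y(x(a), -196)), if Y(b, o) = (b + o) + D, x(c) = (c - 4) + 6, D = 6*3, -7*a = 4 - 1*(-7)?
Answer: -6342982945/7 ≈ -9.0614e+8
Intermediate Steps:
a = -11/7 (a = -(4 - 1*(-7))/7 = -(4 + 7)/7 = -⅐*11 = -11/7 ≈ -1.5714)
D = 18
x(c) = 2 + c (x(c) = (-4 + c) + 6 = 2 + c)
Y(b, o) = 18 + b + o (Y(b, o) = (b + o) + 18 = 18 + b + o)
(22740 + m)*(-34486 + Y(x(a), -196)) = (22740 + 3401)*(-34486 + (18 + (2 - 11/7) - 196)) = 26141*(-34486 + (18 + 3/7 - 196)) = 26141*(-34486 - 1243/7) = 26141*(-242645/7) = -6342982945/7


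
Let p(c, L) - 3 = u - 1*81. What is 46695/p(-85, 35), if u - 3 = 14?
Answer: -46695/61 ≈ -765.49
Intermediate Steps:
u = 17 (u = 3 + 14 = 17)
p(c, L) = -61 (p(c, L) = 3 + (17 - 1*81) = 3 + (17 - 81) = 3 - 64 = -61)
46695/p(-85, 35) = 46695/(-61) = 46695*(-1/61) = -46695/61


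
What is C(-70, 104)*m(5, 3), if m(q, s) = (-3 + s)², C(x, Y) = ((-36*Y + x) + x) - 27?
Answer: 0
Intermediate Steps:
C(x, Y) = -27 - 36*Y + 2*x (C(x, Y) = ((x - 36*Y) + x) - 27 = (-36*Y + 2*x) - 27 = -27 - 36*Y + 2*x)
C(-70, 104)*m(5, 3) = (-27 - 36*104 + 2*(-70))*(-3 + 3)² = (-27 - 3744 - 140)*0² = -3911*0 = 0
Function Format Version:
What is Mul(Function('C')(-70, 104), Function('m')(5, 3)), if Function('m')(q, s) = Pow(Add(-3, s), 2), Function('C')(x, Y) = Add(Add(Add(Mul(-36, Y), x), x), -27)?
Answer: 0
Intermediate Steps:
Function('C')(x, Y) = Add(-27, Mul(-36, Y), Mul(2, x)) (Function('C')(x, Y) = Add(Add(Add(x, Mul(-36, Y)), x), -27) = Add(Add(Mul(-36, Y), Mul(2, x)), -27) = Add(-27, Mul(-36, Y), Mul(2, x)))
Mul(Function('C')(-70, 104), Function('m')(5, 3)) = Mul(Add(-27, Mul(-36, 104), Mul(2, -70)), Pow(Add(-3, 3), 2)) = Mul(Add(-27, -3744, -140), Pow(0, 2)) = Mul(-3911, 0) = 0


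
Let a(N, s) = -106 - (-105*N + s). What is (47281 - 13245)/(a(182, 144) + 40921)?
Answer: 34036/59781 ≈ 0.56934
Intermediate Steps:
a(N, s) = -106 - s + 105*N (a(N, s) = -106 - (s - 105*N) = -106 + (-s + 105*N) = -106 - s + 105*N)
(47281 - 13245)/(a(182, 144) + 40921) = (47281 - 13245)/((-106 - 1*144 + 105*182) + 40921) = 34036/((-106 - 144 + 19110) + 40921) = 34036/(18860 + 40921) = 34036/59781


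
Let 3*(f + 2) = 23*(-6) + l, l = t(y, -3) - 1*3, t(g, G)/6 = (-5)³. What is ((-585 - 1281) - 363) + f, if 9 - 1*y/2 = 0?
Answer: -2528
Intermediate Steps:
y = 18 (y = 18 - 2*0 = 18 + 0 = 18)
t(g, G) = -750 (t(g, G) = 6*(-5)³ = 6*(-125) = -750)
l = -753 (l = -750 - 1*3 = -750 - 3 = -753)
f = -299 (f = -2 + (23*(-6) - 753)/3 = -2 + (-138 - 753)/3 = -2 + (⅓)*(-891) = -2 - 297 = -299)
((-585 - 1281) - 363) + f = ((-585 - 1281) - 363) - 299 = (-1866 - 363) - 299 = -2229 - 299 = -2528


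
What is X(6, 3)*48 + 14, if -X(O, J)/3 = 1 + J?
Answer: -562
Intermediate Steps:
X(O, J) = -3 - 3*J (X(O, J) = -3*(1 + J) = -3 - 3*J)
X(6, 3)*48 + 14 = (-3 - 3*3)*48 + 14 = (-3 - 9)*48 + 14 = -12*48 + 14 = -576 + 14 = -562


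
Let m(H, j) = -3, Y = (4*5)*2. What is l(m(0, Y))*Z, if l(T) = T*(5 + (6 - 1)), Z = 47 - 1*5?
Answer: -1260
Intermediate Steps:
Z = 42 (Z = 47 - 5 = 42)
Y = 40 (Y = 20*2 = 40)
l(T) = 10*T (l(T) = T*(5 + 5) = T*10 = 10*T)
l(m(0, Y))*Z = (10*(-3))*42 = -30*42 = -1260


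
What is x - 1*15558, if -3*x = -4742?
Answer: -41932/3 ≈ -13977.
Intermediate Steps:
x = 4742/3 (x = -⅓*(-4742) = 4742/3 ≈ 1580.7)
x - 1*15558 = 4742/3 - 1*15558 = 4742/3 - 15558 = -41932/3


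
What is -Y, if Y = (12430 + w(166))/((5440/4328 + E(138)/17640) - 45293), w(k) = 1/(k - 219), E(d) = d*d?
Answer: 174638376010/636323404993 ≈ 0.27445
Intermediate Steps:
E(d) = d**2
w(k) = 1/(-219 + k)
Y = -174638376010/636323404993 (Y = (12430 + 1/(-219 + 166))/((5440/4328 + 138**2/17640) - 45293) = (12430 + 1/(-53))/((5440*(1/4328) + 19044*(1/17640)) - 45293) = (12430 - 1/53)/((680/541 + 529/490) - 45293) = 658789/(53*(619389/265090 - 45293)) = 658789/(53*(-12006101981/265090)) = (658789/53)*(-265090/12006101981) = -174638376010/636323404993 ≈ -0.27445)
-Y = -1*(-174638376010/636323404993) = 174638376010/636323404993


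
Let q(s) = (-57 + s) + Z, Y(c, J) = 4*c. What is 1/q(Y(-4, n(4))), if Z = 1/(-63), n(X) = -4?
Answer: -63/4600 ≈ -0.013696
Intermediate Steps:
Z = -1/63 ≈ -0.015873
q(s) = -3592/63 + s (q(s) = (-57 + s) - 1/63 = -3592/63 + s)
1/q(Y(-4, n(4))) = 1/(-3592/63 + 4*(-4)) = 1/(-3592/63 - 16) = 1/(-4600/63) = -63/4600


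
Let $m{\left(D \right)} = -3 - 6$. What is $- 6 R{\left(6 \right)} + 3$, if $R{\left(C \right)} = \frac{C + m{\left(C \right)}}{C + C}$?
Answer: $\frac{9}{2} \approx 4.5$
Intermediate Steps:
$m{\left(D \right)} = -9$ ($m{\left(D \right)} = -3 - 6 = -9$)
$R{\left(C \right)} = \frac{-9 + C}{2 C}$ ($R{\left(C \right)} = \frac{C - 9}{C + C} = \frac{-9 + C}{2 C}$)
$- 6 R{\left(6 \right)} + 3 = - 6 \frac{-9 + 6}{2 \cdot 6} + 3 = - 6 \cdot \frac{1}{2} \cdot \frac{1}{6} \left(-3\right) + 3 = \left(-6\right) \left(- \frac{1}{4}\right) + 3 = \frac{3}{2} + 3 = \frac{9}{2}$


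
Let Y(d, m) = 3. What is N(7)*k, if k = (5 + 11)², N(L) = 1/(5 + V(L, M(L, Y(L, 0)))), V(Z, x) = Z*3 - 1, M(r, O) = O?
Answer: 256/25 ≈ 10.240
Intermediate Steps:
V(Z, x) = -1 + 3*Z (V(Z, x) = 3*Z - 1 = -1 + 3*Z)
N(L) = 1/(4 + 3*L) (N(L) = 1/(5 + (-1 + 3*L)) = 1/(4 + 3*L))
k = 256 (k = 16² = 256)
N(7)*k = 256/(4 + 3*7) = 256/(4 + 21) = 256/25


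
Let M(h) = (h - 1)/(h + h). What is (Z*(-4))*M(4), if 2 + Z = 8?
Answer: -9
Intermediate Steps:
M(h) = (-1 + h)/(2*h) (M(h) = (-1 + h)/((2*h)) = (-1 + h)*(1/(2*h)) = (-1 + h)/(2*h))
Z = 6 (Z = -2 + 8 = 6)
(Z*(-4))*M(4) = (6*(-4))*((1/2)*(-1 + 4)/4) = -12*3/4 = -24*3/8 = -9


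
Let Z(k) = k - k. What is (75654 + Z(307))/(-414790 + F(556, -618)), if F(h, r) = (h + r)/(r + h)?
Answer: -25218/138263 ≈ -0.18239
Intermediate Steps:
F(h, r) = 1 (F(h, r) = (h + r)/(h + r) = 1)
Z(k) = 0
(75654 + Z(307))/(-414790 + F(556, -618)) = (75654 + 0)/(-414790 + 1) = 75654/(-414789) = 75654*(-1/414789) = -25218/138263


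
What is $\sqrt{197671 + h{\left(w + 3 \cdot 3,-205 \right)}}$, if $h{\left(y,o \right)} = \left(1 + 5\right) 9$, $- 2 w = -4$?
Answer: $5 \sqrt{7909} \approx 444.66$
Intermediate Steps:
$w = 2$ ($w = \left(- \frac{1}{2}\right) \left(-4\right) = 2$)
$h{\left(y,o \right)} = 54$ ($h{\left(y,o \right)} = 6 \cdot 9 = 54$)
$\sqrt{197671 + h{\left(w + 3 \cdot 3,-205 \right)}} = \sqrt{197671 + 54} = \sqrt{197725} = 5 \sqrt{7909}$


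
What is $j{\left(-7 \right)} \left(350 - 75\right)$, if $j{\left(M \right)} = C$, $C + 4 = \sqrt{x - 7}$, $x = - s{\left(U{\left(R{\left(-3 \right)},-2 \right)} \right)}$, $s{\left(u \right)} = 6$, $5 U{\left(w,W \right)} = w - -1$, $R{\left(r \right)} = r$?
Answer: $-1100 + 275 i \sqrt{13} \approx -1100.0 + 991.53 i$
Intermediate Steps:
$U{\left(w,W \right)} = \frac{1}{5} + \frac{w}{5}$ ($U{\left(w,W \right)} = \frac{w - -1}{5} = \frac{w + 1}{5} = \frac{1 + w}{5} = \frac{1}{5} + \frac{w}{5}$)
$x = -6$ ($x = \left(-1\right) 6 = -6$)
$C = -4 + i \sqrt{13}$ ($C = -4 + \sqrt{-6 - 7} = -4 + \sqrt{-13} = -4 + i \sqrt{13} \approx -4.0 + 3.6056 i$)
$j{\left(M \right)} = -4 + i \sqrt{13}$
$j{\left(-7 \right)} \left(350 - 75\right) = \left(-4 + i \sqrt{13}\right) \left(350 - 75\right) = \left(-4 + i \sqrt{13}\right) 275 = -1100 + 275 i \sqrt{13}$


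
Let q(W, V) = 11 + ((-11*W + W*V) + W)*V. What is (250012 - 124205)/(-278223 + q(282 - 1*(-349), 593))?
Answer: 11437/19806407 ≈ 0.00057744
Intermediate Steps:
q(W, V) = 11 + V*(-10*W + V*W) (q(W, V) = 11 + ((-11*W + V*W) + W)*V = 11 + (-10*W + V*W)*V = 11 + V*(-10*W + V*W))
(250012 - 124205)/(-278223 + q(282 - 1*(-349), 593)) = (250012 - 124205)/(-278223 + (11 + (282 - 1*(-349))*593² - 10*593*(282 - 1*(-349)))) = 125807/(-278223 + (11 + (282 + 349)*351649 - 10*593*(282 + 349))) = 125807/(-278223 + (11 + 631*351649 - 10*593*631)) = 125807/(-278223 + (11 + 221890519 - 3741830)) = 125807/(-278223 + 218148700) = 125807/217870477 = 125807*(1/217870477) = 11437/19806407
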